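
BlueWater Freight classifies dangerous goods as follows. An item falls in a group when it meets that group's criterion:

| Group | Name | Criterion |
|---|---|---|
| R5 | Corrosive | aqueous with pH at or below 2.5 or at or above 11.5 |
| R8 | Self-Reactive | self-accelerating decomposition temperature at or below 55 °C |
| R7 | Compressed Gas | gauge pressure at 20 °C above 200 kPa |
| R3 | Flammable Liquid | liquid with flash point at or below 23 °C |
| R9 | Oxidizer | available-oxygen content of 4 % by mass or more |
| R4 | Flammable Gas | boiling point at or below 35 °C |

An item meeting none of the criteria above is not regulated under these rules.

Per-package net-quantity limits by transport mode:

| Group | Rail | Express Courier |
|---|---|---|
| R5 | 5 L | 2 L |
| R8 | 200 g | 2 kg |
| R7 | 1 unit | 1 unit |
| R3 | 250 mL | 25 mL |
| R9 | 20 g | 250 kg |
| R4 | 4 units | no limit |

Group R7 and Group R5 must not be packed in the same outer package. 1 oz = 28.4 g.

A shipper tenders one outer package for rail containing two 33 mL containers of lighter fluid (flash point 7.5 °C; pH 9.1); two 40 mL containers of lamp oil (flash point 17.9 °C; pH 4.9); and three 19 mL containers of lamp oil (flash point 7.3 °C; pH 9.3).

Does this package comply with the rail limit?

Yes

The lighter fluid has flash point 7.5 °C, which is ≤ 23 °C, so it is Group R3 (Flammable Liquid).
Lamp oil: flash point 17.9 °C ≤ 23 °C → Group R3 (Flammable Liquid).
Flash point 7.3 °C meets the Group R3 criterion (Flammable Liquid), so the lamp oil is Group R3.
Total Group R3: (two 33 mL containers = 66 mL) + (two 40 mL containers = 80 mL) + (three 19 mL containers = 57 mL) = 203 mL.
That is within the Group R3 rail limit of 250 mL.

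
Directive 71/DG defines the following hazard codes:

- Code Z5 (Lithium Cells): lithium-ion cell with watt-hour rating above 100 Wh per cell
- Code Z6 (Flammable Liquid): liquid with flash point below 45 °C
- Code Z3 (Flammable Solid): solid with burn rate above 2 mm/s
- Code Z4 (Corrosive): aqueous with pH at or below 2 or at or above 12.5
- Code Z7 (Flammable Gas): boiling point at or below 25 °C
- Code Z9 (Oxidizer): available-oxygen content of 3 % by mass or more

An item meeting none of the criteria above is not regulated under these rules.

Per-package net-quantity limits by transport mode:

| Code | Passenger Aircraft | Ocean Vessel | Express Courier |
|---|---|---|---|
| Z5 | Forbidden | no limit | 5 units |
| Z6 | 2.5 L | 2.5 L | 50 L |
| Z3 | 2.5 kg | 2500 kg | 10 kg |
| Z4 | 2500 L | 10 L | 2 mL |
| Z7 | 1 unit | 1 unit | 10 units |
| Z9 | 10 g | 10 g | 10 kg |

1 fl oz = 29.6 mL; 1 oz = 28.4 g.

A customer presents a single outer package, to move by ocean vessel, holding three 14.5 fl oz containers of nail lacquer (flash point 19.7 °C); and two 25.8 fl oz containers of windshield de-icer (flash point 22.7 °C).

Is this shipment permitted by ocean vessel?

With flash point 19.7 °C (< 45 °C), the nail lacquer falls in Code Z6.
Windshield de-icer: flash point 22.7 °C < 45 °C → Code Z6 (Flammable Liquid).
Total Code Z6: (three 14.5 fl oz containers = 1287.6 mL) + (two 25.8 fl oz containers = 1527.36 mL) = 2814.96 mL.
2814.96 mL exceeds the ocean vessel limit of 2.5 L for Code Z6.

No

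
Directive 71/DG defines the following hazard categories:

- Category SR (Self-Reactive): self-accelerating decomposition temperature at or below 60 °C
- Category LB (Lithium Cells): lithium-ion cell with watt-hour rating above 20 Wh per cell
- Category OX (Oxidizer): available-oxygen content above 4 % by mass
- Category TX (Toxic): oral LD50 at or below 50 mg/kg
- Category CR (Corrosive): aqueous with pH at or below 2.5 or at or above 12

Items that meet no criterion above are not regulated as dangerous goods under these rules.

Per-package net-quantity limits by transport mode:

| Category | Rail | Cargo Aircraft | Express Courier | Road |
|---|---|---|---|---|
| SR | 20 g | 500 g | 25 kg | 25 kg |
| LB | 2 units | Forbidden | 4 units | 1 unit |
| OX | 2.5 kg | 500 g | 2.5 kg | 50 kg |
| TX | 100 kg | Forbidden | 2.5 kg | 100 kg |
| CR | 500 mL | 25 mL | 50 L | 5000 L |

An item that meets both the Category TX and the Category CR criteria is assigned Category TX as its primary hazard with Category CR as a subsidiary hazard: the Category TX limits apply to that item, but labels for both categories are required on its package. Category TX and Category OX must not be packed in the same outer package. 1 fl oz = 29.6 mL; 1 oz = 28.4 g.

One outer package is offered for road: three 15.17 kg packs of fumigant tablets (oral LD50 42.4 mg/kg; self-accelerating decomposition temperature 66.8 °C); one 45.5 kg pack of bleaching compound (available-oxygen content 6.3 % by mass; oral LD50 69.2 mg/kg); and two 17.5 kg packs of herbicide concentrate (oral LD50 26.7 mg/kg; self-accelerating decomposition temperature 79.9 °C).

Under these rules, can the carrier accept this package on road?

No

Fumigant tablets: oral LD50 42.4 mg/kg ≤ 50 mg/kg → Category TX (Toxic).
Available-oxygen content 6.3 % by mass meets the Category OX criterion (Oxidizer), so the bleaching compound is Category OX.
Herbicide concentrate: oral LD50 26.7 mg/kg ≤ 50 mg/kg → Category TX (Toxic).
Category TX net quantity: (three 15.17 kg packs = 45.51 kg) + (two 17.5 kg packs = 35 kg) = 80.51 kg.
80.51 kg ≤ 100 kg (road limit, Category TX) — within limit.
Category OX quantity: 45.5 kg.
That is within the Category OX road limit of 50 kg.
Category TX and Category OX may not share an outer package.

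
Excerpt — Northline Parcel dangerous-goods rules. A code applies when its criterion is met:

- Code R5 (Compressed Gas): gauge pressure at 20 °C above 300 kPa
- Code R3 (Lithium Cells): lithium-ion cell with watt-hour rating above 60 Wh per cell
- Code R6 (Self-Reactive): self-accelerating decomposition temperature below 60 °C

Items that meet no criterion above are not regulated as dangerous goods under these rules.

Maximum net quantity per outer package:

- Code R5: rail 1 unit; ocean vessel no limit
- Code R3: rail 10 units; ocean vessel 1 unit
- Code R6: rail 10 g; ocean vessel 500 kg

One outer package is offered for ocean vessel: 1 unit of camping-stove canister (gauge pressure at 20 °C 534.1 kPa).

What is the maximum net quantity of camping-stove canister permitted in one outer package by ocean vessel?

no limit

The camping-stove canister has gauge pressure at 20 °C 534.1 kPa, which is > 300 kPa, so it is Code R5 (Compressed Gas).
The ocean vessel limit for Code R5 is no limit.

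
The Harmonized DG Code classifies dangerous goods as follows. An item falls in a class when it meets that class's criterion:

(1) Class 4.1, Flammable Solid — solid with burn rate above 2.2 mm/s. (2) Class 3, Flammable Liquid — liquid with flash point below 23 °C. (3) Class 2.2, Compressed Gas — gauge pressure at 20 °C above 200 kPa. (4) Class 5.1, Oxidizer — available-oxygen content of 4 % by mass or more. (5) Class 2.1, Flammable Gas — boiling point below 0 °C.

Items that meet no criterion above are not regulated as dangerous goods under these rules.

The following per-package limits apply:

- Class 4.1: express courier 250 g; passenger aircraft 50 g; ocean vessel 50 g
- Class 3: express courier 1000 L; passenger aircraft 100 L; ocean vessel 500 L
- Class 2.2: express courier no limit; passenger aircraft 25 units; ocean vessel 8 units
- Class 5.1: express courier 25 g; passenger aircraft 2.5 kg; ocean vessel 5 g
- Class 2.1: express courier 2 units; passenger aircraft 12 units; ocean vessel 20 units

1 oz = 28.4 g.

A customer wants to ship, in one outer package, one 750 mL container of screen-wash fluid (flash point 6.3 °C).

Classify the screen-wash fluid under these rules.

The screen-wash fluid has flash point 6.3 °C, which is < 23 °C, so it is Class 3 (Flammable Liquid).

Class 3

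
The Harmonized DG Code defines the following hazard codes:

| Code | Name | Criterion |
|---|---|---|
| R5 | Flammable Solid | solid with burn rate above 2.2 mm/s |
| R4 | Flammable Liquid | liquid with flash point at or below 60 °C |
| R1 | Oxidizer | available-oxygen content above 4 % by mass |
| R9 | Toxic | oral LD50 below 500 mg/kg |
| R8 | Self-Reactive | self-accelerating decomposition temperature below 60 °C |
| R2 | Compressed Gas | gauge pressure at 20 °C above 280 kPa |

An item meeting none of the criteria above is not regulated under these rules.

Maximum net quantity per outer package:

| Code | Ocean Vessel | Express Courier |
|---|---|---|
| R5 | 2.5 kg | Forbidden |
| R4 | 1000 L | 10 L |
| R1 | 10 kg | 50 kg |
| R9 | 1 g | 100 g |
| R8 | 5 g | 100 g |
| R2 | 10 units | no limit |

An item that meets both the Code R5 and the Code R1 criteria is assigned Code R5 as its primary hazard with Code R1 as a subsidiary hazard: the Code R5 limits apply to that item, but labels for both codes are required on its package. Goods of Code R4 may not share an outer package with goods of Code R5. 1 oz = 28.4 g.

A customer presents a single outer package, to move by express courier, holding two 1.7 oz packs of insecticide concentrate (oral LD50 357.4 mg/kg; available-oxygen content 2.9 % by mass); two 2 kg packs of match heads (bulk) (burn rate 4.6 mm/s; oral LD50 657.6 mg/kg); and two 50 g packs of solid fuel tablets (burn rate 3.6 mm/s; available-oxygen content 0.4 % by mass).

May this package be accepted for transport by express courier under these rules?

No

Insecticide concentrate: oral LD50 357.4 mg/kg < 500 mg/kg → Code R9 (Toxic).
The match heads (bulk) have burn rate 4.6 mm/s, which is > 2.2 mm/s, so they are Code R5 (Flammable Solid).
Solid fuel tablets: burn rate 3.6 mm/s > 2.2 mm/s → Code R5 (Flammable Solid).
Code R5 net quantity: (two 2 kg packs = 4 kg) + (two 50 g packs = 100 g) = 4.1 kg.
By express courier, Code R5 is Forbidden regardless of quantity.
Code R9 quantity: two 1.7 oz packs = 96.56 g.
96.56 g ≤ 100 g (express courier limit, Code R9) — within limit.
The segregation rule (Code R4 with Code R5) does not apply to Code R5 with Code R9.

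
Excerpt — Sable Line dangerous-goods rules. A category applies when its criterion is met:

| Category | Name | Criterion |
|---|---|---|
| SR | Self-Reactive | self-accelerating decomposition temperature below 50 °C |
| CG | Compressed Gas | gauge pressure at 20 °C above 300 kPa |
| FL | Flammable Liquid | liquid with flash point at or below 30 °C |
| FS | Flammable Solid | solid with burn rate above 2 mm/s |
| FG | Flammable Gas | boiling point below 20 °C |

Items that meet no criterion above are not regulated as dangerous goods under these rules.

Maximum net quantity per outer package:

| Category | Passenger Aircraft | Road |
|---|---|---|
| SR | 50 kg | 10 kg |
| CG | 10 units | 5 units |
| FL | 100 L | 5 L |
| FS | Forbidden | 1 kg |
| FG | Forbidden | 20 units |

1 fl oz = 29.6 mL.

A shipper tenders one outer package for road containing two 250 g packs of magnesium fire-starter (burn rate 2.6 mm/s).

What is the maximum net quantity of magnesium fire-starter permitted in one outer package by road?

1 kg

Magnesium fire-starter: burn rate 2.6 mm/s > 2 mm/s → Category FS (Flammable Solid).
The road limit for Category FS is 1 kg.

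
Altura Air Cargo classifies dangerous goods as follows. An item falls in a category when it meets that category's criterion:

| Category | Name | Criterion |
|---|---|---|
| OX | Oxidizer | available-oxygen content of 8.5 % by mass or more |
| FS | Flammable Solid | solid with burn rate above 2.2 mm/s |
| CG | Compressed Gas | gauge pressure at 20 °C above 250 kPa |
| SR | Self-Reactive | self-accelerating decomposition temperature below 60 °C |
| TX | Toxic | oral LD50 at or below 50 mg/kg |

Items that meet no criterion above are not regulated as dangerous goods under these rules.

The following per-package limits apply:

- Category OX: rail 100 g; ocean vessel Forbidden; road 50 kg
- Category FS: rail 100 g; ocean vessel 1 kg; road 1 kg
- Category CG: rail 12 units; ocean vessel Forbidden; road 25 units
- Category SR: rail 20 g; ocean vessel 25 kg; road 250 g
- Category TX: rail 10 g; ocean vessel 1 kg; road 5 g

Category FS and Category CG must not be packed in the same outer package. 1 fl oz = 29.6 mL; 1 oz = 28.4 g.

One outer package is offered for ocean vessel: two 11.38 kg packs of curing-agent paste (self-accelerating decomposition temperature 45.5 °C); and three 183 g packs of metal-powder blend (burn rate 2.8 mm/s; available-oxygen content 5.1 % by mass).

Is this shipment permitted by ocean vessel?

The curing-agent paste has self-accelerating decomposition temperature 45.5 °C, which is < 60 °C, so it is Category SR (Self-Reactive).
Metal-powder blend: burn rate 2.8 mm/s > 2.2 mm/s → Category FS (Flammable Solid).
Category FS quantity: three 183 g packs = 549 g.
549 g is within the ocean vessel limit of 1 kg for Category FS.
Category SR quantity: two 11.38 kg packs = 22.76 kg.
22.76 kg ≤ 25 kg (ocean vessel limit, Category SR) — within limit.
The segregation rule (Category FS with Category CG) does not apply to Category FS with Category SR.
Every hazard category is within its ocean vessel limit and no segregation rule is violated.

Yes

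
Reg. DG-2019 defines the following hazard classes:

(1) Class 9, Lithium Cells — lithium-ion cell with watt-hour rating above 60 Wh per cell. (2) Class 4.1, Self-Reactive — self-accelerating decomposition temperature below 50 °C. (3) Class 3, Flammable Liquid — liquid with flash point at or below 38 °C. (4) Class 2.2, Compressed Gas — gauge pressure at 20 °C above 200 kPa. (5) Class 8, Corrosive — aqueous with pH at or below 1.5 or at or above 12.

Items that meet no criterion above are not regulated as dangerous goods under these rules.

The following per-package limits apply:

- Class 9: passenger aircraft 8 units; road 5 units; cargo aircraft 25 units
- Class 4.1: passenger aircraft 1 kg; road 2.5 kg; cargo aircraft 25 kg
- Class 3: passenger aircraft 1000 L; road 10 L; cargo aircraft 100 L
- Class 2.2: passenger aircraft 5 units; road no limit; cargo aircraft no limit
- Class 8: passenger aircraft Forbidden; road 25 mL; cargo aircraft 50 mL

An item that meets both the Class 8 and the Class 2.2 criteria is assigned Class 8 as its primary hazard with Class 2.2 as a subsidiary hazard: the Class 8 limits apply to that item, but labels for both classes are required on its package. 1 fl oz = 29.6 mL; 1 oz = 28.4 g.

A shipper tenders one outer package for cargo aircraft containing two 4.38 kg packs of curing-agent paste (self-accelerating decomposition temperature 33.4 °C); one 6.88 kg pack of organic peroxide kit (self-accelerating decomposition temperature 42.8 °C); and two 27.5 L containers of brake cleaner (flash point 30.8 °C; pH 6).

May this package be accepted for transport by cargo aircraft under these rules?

Curing-agent paste: self-accelerating decomposition temperature 33.4 °C < 50 °C → Class 4.1 (Self-Reactive).
Self-accelerating decomposition temperature 42.8 °C meets the Class 4.1 criterion (Self-Reactive), so the organic peroxide kit is Class 4.1.
Flash point 30.8 °C meets the Class 3 criterion (Flammable Liquid), so the brake cleaner is Class 3.
Total Class 4.1: (two 4.38 kg packs = 8.76 kg) + 6.88 kg = 15.64 kg.
15.64 kg is within the cargo aircraft limit of 25 kg for Class 4.1.
Class 3 quantity: two 27.5 L containers = 55 L.
55 L is within the cargo aircraft limit of 100 L for Class 3.
Every hazard class is within its cargo aircraft limit and no segregation rule is violated.

Yes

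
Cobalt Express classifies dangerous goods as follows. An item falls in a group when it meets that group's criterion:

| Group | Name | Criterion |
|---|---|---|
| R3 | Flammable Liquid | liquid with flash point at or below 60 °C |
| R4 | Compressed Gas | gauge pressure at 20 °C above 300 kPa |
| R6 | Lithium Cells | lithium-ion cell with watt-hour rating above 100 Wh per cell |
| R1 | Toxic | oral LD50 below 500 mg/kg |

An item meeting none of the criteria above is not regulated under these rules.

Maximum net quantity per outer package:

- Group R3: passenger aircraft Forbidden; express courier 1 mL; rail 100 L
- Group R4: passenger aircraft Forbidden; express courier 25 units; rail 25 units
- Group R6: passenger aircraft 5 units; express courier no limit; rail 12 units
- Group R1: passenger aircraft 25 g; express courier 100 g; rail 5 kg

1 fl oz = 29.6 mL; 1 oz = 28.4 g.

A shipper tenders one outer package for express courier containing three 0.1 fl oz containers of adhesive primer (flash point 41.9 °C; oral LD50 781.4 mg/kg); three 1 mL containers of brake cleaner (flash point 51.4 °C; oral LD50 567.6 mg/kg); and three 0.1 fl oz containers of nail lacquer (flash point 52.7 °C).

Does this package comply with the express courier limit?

No

The adhesive primer has flash point 41.9 °C, which is ≤ 60 °C, so it is Group R3 (Flammable Liquid).
With flash point 51.4 °C (≤ 60 °C), the brake cleaner falls in Group R3.
Flash point 52.7 °C meets the Group R3 criterion (Flammable Liquid), so the nail lacquer is Group R3.
Group R3 net quantity: (three 0.1 fl oz containers = 8.88 mL) + (three 1 mL containers = 3 mL) + (three 0.1 fl oz containers = 8.88 mL) = 20.76 mL.
20.76 mL exceeds the express courier limit of 1 mL for Group R3.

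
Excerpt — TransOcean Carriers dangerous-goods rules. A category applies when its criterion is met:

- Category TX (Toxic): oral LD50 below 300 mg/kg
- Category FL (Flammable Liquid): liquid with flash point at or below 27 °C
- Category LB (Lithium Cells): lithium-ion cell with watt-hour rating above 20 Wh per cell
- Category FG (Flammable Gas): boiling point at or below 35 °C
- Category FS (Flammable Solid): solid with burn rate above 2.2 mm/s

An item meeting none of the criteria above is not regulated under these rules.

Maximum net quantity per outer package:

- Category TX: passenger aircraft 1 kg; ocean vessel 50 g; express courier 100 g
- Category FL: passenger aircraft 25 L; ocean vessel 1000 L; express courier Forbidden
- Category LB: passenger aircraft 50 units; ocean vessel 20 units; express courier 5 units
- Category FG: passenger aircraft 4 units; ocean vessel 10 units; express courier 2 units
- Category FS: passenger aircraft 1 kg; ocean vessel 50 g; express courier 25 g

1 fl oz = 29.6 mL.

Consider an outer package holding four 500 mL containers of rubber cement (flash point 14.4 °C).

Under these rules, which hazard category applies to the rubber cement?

Category FL

Flash point 14.4 °C meets the Category FL criterion (Flammable Liquid), so the rubber cement is Category FL.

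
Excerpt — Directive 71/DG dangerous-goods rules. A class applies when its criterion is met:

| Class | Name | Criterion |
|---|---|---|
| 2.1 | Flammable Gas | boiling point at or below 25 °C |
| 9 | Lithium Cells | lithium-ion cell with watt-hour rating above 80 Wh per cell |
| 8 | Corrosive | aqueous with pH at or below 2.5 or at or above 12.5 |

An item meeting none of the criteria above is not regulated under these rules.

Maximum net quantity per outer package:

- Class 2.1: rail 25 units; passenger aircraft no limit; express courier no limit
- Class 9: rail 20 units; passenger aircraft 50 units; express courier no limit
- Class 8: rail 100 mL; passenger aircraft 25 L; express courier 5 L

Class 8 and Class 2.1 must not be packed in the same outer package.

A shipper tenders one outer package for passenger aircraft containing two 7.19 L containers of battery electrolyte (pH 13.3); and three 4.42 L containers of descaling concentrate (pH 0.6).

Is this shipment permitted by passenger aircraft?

No

pH 13.3 meets the Class 8 criterion (Corrosive), so the battery electrolyte is Class 8.
pH 0.6 meets the Class 8 criterion (Corrosive), so the descaling concentrate is Class 8.
Total Class 8: (two 7.19 L containers = 14.38 L) + (three 4.42 L containers = 13.26 L) = 27.64 L.
27.64 L > 25 L (passenger aircraft limit, Class 8) — over the limit.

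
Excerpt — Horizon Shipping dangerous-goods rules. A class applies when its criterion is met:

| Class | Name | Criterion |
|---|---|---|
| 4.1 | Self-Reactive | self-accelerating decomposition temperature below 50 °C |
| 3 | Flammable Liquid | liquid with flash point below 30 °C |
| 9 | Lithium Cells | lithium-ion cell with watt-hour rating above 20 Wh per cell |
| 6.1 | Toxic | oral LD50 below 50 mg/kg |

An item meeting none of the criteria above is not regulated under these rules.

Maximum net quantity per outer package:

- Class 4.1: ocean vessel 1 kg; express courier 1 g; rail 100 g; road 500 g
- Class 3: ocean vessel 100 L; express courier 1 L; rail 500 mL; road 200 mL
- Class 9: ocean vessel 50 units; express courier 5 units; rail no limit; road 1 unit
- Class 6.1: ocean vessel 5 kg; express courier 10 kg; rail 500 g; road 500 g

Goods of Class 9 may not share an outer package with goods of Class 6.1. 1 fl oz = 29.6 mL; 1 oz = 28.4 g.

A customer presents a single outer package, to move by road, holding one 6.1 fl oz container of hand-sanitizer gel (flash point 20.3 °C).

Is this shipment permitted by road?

Yes

Hand-sanitizer gel: flash point 20.3 °C < 30 °C → Class 3 (Flammable Liquid).
Class 3 quantity: one 6.1 fl oz container = 180.56 mL.
180.56 mL is within the road limit of 200 mL for Class 3.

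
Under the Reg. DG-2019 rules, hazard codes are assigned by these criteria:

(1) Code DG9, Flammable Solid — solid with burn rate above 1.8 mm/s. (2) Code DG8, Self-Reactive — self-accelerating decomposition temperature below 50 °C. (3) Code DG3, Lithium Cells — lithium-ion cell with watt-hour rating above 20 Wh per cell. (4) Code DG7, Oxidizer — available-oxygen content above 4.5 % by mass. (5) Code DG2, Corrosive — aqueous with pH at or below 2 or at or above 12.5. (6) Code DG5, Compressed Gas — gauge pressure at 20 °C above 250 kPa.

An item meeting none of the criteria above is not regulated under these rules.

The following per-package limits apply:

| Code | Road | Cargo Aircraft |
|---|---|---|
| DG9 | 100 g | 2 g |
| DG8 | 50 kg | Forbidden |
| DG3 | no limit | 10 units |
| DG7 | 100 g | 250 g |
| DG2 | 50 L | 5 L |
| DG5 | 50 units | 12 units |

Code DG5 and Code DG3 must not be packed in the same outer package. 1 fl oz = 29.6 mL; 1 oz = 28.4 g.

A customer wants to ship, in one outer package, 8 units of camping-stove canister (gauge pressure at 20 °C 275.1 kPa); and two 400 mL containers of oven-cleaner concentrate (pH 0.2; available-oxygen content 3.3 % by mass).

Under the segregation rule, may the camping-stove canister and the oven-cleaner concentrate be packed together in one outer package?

Yes

Gauge pressure at 20 °C 275.1 kPa meets the Code DG5 criterion (Compressed Gas), so the camping-stove canister is Code DG5.
The oven-cleaner concentrate has pH 0.2, which is ≤ 2, so it is Code DG2 (Corrosive).
No segregation rule bars Code DG5 with Code DG2.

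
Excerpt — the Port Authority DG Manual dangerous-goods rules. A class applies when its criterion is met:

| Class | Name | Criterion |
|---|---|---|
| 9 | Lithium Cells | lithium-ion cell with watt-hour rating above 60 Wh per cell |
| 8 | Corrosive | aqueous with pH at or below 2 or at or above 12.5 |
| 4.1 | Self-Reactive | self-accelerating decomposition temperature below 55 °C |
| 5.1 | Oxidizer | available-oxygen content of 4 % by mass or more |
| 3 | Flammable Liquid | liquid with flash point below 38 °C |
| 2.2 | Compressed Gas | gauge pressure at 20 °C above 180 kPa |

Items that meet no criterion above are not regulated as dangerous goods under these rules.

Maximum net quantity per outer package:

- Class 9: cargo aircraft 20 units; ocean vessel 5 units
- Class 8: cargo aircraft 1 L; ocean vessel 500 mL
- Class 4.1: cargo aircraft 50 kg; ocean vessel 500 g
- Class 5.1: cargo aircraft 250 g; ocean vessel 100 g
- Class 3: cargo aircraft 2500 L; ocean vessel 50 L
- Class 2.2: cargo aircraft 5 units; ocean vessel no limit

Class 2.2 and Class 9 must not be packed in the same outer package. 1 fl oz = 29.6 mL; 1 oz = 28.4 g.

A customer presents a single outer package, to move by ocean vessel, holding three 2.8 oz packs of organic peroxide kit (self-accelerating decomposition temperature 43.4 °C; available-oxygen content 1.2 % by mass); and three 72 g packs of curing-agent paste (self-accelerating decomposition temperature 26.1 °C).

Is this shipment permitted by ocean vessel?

Yes

Organic peroxide kit: self-accelerating decomposition temperature 43.4 °C < 55 °C → Class 4.1 (Self-Reactive).
The curing-agent paste has self-accelerating decomposition temperature 26.1 °C, which is < 55 °C, so it is Class 4.1 (Self-Reactive).
Class 4.1 net quantity: (three 2.8 oz packs = 238.56 g) + (three 72 g packs = 216 g) = 454.56 g.
That is within the Class 4.1 ocean vessel limit of 500 g.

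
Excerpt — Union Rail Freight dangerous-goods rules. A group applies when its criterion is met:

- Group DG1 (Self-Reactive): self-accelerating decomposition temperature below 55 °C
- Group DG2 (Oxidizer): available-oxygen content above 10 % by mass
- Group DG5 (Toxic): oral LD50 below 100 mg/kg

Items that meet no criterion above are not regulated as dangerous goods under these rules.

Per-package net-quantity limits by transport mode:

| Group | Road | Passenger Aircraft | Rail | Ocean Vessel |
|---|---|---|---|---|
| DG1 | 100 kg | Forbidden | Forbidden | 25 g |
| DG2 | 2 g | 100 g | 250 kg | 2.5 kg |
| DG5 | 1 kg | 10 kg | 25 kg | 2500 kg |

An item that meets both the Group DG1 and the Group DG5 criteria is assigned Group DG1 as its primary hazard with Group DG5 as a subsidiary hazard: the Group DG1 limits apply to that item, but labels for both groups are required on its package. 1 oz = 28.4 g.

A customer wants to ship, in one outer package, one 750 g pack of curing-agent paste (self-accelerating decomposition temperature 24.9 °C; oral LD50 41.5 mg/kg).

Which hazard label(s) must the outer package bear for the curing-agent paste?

With self-accelerating decomposition temperature 24.9 °C (< 55 °C), the curing-agent paste falls in Group DG1.
The curing-agent paste has oral LD50 41.5 mg/kg, which is < 100 mg/kg, so it is Group DG5 (Toxic).
By the precedence rule Group DG1 is primary and Group DG5 is subsidiary, and that rule requires both labels on the package.

Group DG1 and DG5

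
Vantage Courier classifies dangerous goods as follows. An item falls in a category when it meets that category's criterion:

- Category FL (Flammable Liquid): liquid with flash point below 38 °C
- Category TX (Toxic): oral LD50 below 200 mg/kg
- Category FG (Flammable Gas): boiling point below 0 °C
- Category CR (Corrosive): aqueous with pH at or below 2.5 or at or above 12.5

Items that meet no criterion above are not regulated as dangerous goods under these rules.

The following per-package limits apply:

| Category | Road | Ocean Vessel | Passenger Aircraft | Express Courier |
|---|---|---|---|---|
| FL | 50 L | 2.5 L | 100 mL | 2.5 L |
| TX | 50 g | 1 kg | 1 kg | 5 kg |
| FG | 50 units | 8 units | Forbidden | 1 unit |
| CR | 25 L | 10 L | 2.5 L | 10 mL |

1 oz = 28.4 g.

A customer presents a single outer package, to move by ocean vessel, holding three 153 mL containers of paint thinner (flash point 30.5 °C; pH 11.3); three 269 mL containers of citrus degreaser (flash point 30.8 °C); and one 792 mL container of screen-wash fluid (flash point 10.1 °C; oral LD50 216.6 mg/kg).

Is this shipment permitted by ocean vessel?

Yes

The paint thinner has flash point 30.5 °C, which is < 38 °C, so it is Category FL (Flammable Liquid).
Citrus degreaser: flash point 30.8 °C < 38 °C → Category FL (Flammable Liquid).
The screen-wash fluid has flash point 10.1 °C, which is < 38 °C, so it is Category FL (Flammable Liquid).
Category FL net quantity: (three 153 mL containers = 459 mL) + (three 269 mL containers = 807 mL) + 792 mL = 2.058 L.
That is within the Category FL ocean vessel limit of 2.5 L.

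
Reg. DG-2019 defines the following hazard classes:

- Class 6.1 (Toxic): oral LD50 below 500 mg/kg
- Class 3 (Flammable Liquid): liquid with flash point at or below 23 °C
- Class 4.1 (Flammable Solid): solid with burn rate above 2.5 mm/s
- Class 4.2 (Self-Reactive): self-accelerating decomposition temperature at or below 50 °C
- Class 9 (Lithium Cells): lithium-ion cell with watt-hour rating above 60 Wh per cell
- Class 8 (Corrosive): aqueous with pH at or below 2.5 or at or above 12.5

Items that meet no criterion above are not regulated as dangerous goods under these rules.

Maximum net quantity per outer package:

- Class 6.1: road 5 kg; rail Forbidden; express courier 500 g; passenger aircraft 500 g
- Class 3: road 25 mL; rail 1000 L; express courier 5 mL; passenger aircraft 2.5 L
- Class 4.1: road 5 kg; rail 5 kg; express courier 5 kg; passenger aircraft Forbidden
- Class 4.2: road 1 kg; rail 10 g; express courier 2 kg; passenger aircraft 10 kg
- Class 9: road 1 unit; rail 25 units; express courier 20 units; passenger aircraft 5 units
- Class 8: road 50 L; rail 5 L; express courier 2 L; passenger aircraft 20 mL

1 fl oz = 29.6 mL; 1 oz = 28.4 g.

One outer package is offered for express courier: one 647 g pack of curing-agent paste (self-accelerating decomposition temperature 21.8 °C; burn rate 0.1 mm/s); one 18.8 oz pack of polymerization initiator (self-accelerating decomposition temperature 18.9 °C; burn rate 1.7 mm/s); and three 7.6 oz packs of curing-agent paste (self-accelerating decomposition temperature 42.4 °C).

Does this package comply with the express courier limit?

Yes

Curing-agent paste: self-accelerating decomposition temperature 21.8 °C ≤ 50 °C → Class 4.2 (Self-Reactive).
With self-accelerating decomposition temperature 18.9 °C (≤ 50 °C), the polymerization initiator falls in Class 4.2.
Self-accelerating decomposition temperature 42.4 °C meets the Class 4.2 criterion (Self-Reactive), so the curing-agent paste is Class 4.2.
Class 4.2 net quantity: 647 g + (one 18.8 oz pack = 533.92 g) + (three 7.6 oz packs = 647.52 g) = 1828.44 g.
1828.44 g ≤ 2 kg (express courier limit, Class 4.2) — within limit.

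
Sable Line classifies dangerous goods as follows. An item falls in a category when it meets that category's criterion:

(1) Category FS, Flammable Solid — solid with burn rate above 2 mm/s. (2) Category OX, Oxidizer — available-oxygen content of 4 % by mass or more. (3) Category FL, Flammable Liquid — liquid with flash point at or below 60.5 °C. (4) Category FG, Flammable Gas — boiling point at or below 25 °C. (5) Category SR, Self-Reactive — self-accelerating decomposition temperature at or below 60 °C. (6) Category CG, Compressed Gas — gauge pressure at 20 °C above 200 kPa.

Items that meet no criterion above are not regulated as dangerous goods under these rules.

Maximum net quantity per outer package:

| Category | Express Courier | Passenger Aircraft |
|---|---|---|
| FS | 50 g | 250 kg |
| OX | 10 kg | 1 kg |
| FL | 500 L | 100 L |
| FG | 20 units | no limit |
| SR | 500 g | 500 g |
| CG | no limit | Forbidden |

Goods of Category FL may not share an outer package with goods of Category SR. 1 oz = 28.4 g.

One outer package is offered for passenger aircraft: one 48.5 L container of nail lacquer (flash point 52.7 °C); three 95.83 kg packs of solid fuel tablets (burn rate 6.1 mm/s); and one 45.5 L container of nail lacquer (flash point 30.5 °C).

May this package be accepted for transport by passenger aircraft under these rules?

No

Flash point 52.7 °C meets the Category FL criterion (Flammable Liquid), so the nail lacquer is Category FL.
Solid fuel tablets: burn rate 6.1 mm/s > 2 mm/s → Category FS (Flammable Solid).
The nail lacquer has flash point 30.5 °C, which is ≤ 60.5 °C, so it is Category FL (Flammable Liquid).
Category FL net quantity: 48.5 L + 45.5 L = 94 L.
94 L is within the passenger aircraft limit of 100 L for Category FL.
Category FS quantity: three 95.83 kg packs = 287.49 kg.
287.49 kg exceeds the passenger aircraft limit of 250 kg for Category FS.
The segregation rule (Category FL with Category SR) does not apply to Category FL with Category FS.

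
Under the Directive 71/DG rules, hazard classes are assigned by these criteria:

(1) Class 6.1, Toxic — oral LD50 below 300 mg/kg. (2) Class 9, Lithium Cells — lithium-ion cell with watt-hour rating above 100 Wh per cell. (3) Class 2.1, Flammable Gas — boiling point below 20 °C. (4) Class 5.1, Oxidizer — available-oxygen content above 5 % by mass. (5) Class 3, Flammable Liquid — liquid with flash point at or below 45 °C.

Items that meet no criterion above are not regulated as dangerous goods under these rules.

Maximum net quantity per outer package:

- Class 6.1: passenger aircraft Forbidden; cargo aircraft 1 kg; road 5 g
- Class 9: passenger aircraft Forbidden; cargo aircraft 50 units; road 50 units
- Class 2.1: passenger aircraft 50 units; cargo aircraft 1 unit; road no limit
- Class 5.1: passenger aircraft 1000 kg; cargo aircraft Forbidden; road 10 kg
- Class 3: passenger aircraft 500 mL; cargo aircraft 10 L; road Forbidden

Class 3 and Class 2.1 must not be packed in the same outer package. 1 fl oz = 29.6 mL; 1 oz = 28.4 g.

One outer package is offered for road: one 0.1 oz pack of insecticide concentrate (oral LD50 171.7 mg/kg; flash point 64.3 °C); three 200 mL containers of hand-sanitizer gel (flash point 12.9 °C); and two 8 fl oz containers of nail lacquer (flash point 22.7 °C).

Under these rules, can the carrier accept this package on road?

Insecticide concentrate: oral LD50 171.7 mg/kg < 300 mg/kg → Class 6.1 (Toxic).
Hand-sanitizer gel: flash point 12.9 °C ≤ 45 °C → Class 3 (Flammable Liquid).
The nail lacquer has flash point 22.7 °C, which is ≤ 45 °C, so it is Class 3 (Flammable Liquid).
Class 6.1 quantity: one 0.1 oz pack = 2.84 g.
2.84 g ≤ 5 g (road limit, Class 6.1) — within limit.
Class 3 net quantity: (three 200 mL containers = 600 mL) + (two 8 fl oz containers = 473.6 mL) = 1073.6 mL.
Class 3 is Forbidden by road.
The segregation rule (Class 3 with Class 2.1) does not apply to Class 6.1 with Class 3.

No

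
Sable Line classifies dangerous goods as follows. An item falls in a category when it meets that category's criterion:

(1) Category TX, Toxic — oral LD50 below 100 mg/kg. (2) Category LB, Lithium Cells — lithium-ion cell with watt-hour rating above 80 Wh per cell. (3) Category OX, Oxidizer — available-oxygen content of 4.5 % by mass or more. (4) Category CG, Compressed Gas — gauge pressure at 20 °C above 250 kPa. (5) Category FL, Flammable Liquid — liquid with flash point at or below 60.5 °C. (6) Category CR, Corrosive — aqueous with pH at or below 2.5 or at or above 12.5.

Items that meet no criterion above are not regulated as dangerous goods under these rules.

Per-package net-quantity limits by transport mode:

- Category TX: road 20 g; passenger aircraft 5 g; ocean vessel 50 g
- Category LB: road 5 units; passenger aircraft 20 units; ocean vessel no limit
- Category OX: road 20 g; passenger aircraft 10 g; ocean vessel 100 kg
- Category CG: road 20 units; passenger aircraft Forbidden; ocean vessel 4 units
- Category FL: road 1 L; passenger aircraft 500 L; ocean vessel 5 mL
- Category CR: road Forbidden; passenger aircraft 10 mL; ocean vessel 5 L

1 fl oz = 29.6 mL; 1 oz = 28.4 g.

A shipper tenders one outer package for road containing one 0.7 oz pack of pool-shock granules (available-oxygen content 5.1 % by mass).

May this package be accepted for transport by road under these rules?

Yes

The pool-shock granules have available-oxygen content 5.1 % by mass, which is ≥ 4.5 % by mass, so they are Category OX (Oxidizer).
Category OX quantity: one 0.7 oz pack = 19.88 g.
That is within the Category OX road limit of 20 g.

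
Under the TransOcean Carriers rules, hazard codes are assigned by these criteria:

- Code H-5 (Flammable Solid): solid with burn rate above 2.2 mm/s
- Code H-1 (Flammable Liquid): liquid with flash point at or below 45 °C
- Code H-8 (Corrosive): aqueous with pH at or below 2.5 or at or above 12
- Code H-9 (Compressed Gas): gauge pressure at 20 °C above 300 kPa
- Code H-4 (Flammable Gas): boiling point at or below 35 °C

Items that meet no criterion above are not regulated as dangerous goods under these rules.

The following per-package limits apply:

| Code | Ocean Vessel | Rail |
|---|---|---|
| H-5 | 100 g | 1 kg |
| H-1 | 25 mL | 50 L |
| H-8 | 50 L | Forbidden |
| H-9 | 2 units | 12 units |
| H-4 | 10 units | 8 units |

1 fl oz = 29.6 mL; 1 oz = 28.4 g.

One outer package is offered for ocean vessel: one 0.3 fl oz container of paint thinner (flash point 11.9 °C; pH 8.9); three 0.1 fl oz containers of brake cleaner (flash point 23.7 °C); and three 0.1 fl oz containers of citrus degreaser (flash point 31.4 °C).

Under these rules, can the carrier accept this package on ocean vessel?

No

The paint thinner has flash point 11.9 °C, which is ≤ 45 °C, so it is Code H-1 (Flammable Liquid).
Brake cleaner: flash point 23.7 °C ≤ 45 °C → Code H-1 (Flammable Liquid).
The citrus degreaser has flash point 31.4 °C, which is ≤ 45 °C, so it is Code H-1 (Flammable Liquid).
Total Code H-1: (one 0.3 fl oz container = 8.88 mL) + (three 0.1 fl oz containers = 8.88 mL) + (three 0.1 fl oz containers = 8.88 mL) = 26.64 mL.
That exceeds the Code H-1 ocean vessel limit of 25 mL.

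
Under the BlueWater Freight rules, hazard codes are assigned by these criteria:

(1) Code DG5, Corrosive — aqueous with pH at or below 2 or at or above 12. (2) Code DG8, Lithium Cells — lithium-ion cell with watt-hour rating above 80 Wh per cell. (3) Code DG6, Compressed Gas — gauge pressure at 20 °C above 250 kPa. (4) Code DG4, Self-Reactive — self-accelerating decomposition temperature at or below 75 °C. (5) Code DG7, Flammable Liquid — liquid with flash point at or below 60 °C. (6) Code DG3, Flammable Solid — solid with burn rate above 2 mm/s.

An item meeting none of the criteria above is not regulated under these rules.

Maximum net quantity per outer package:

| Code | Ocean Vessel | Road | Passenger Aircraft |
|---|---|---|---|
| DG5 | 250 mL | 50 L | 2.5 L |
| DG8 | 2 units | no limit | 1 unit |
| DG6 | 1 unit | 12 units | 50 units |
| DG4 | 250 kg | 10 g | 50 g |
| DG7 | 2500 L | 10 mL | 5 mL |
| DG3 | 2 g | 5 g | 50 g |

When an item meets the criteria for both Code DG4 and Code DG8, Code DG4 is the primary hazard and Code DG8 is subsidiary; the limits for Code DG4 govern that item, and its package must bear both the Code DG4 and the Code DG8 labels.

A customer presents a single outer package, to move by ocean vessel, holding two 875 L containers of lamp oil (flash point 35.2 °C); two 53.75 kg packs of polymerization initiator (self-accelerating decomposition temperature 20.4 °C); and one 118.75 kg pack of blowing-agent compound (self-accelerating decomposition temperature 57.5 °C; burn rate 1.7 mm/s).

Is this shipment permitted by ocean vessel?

With flash point 35.2 °C (≤ 60 °C), the lamp oil falls in Code DG7.
The polymerization initiator has self-accelerating decomposition temperature 20.4 °C, which is ≤ 75 °C, so it is Code DG4 (Self-Reactive).
Self-accelerating decomposition temperature 57.5 °C meets the Code DG4 criterion (Self-Reactive), so the blowing-agent compound is Code DG4.
Total Code DG4: (two 53.75 kg packs = 107.5 kg) + 118.75 kg = 226.25 kg.
226.25 kg is within the ocean vessel limit of 250 kg for Code DG4.
Code DG7 quantity: two 875 L containers = 1750 L.
1750 L ≤ 2500 L (ocean vessel limit, Code DG7) — within limit.
Every hazard code is within its ocean vessel limit and no segregation rule is violated.

Yes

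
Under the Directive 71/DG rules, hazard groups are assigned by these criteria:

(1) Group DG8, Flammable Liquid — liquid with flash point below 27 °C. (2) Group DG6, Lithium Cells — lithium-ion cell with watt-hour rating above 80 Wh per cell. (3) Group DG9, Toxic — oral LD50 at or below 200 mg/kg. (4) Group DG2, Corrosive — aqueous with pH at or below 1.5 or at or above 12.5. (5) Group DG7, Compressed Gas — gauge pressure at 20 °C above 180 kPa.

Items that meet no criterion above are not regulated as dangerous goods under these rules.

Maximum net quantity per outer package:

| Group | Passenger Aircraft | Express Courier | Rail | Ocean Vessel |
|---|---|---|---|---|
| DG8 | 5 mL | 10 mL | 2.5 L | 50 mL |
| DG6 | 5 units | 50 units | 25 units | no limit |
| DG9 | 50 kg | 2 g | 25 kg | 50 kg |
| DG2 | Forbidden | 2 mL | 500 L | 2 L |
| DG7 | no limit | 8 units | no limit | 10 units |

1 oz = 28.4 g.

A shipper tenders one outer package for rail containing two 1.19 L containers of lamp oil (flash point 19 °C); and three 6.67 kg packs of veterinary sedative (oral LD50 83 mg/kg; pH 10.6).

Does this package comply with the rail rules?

Yes

Lamp oil: flash point 19 °C < 27 °C → Group DG8 (Flammable Liquid).
The veterinary sedative has oral LD50 83 mg/kg, which is ≤ 200 mg/kg, so it is Group DG9 (Toxic).
Group DG9 quantity: three 6.67 kg packs = 20.01 kg.
20.01 kg is within the rail limit of 25 kg for Group DG9.
Group DG8 quantity: two 1.19 L containers = 2.38 L.
2.38 L ≤ 2.5 L (rail limit, Group DG8) — within limit.
Every hazard group is within its rail limit and no segregation rule is violated.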